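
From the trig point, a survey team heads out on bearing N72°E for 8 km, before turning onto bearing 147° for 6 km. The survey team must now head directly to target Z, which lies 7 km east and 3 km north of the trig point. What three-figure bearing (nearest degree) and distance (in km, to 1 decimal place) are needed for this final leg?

Leg 1 (N72°E, 8 km): east 8 sin 72° = 7.61, north 8 cos 72° = 2.47
Leg 2 (147°, 6 km): east 6 sin 147° = 3.27, north 6 cos 147° = -5.03
Current position: (10.88, -2.56). Target: (7, 3). Remaining: Δeast = -3.88, Δnorth = 5.56.
Bearing = atan2(-3.88, 5.56) mod 360° = 325.12°; distance = √((-3.88)² + (5.56)²) = 6.778 km.

325°, 6.8 km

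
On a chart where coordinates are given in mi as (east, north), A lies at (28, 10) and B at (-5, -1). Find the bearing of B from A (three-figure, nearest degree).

252°

Δeast = -5 − 28 = -33.00; Δnorth = -1 − 10 = -11.00.
Bearing = atan2(Δeast, Δnorth) mod 360° = 251.57° ≈ 252°.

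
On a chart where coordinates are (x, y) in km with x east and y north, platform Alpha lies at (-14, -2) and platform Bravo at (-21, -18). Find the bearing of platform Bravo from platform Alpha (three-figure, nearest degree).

204°

Δeast = -21 − -14 = -7.00; Δnorth = -18 − -2 = -16.00.
Bearing = atan2(Δeast, Δnorth) mod 360° = 203.63° ≈ 204°.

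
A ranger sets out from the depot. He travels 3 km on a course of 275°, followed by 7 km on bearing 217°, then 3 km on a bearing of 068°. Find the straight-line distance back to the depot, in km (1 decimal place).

6.1 km

Leg 1 (275°, 3 km): east 3 sin 275° = -2.99, north 3 cos 275° = 0.26
Leg 2 (217°, 7 km): east 7 sin 217° = -4.21, north 7 cos 217° = -5.59
Leg 3 (068°, 3 km): east 3 sin 68° = 2.78, north 3 cos 68° = 1.12
Net: -4.42 east, -4.21 north. Distance = √((-4.42)² + (-4.21)²) = 6.101 km.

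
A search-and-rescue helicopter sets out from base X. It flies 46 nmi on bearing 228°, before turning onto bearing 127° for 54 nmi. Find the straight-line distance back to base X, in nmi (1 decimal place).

63.9 nmi

Leg 1 (228°, 46 nmi): east 46 sin 228° = -34.18, north 46 cos 228° = -30.78
Leg 2 (127°, 54 nmi): east 54 sin 127° = 43.13, north 54 cos 127° = -32.50
Net: 8.94 east, -63.28 north. Distance = √((8.94)² + (-63.28)²) = 63.907 nmi.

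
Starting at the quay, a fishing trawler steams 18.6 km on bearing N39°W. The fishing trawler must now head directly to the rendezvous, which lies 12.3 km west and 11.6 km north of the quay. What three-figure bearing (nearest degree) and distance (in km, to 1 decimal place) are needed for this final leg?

Leg 1 (N39°W, 18.6 km): east 18.6 sin 321° = -11.71, north 18.6 cos 321° = 14.45
Current position: (-11.71, 14.45). Target: (-12.3, 11.6). Remaining: Δeast = -0.59, Δnorth = -2.85.
Bearing = atan2(-0.59, -2.85) mod 360° = 191.77°; distance = √((-0.59)² + (-2.85)²) = 2.916 km.

192°, 2.9 km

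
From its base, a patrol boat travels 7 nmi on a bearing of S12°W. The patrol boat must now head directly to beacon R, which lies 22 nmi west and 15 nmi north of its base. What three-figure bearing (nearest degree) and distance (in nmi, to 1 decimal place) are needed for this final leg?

317°, 30.0 nmi

Leg 1 (S12°W, 7 nmi): east 7 sin 192° = -1.46, north 7 cos 192° = -6.85
Current position: (-1.46, -6.85). Target: (-22, 15). Remaining: Δeast = -20.54, Δnorth = 21.85.
Bearing = atan2(-20.54, 21.85) mod 360° = 316.76°; distance = √((-20.54)² + (21.85)²) = 29.990 nmi.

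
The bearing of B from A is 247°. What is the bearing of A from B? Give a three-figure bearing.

Back-bearing = 247° − 180° = 067°.

067°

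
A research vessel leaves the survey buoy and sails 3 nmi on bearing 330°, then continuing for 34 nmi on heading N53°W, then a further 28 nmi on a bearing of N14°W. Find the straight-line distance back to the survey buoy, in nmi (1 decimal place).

Leg 1 (330°, 3 nmi): east 3 sin 330° = -1.50, north 3 cos 330° = 2.60
Leg 2 (N53°W, 34 nmi): east 34 sin 307° = -27.15, north 34 cos 307° = 20.46
Leg 3 (N14°W, 28 nmi): east 28 sin 346° = -6.77, north 28 cos 346° = 27.17
Net: -35.43 east, 50.23 north. Distance = √((-35.43)² + (50.23)²) = 61.465 nmi.

61.5 nmi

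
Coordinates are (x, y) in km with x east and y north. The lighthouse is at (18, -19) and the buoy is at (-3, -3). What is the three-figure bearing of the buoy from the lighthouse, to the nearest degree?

307°

Δeast = -3 − 18 = -21.00; Δnorth = -3 − -19 = 16.00.
Bearing = atan2(Δeast, Δnorth) mod 360° = 307.30° ≈ 307°.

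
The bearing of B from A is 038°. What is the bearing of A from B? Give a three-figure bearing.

Back-bearing = 038° + 180° = 218°.

218°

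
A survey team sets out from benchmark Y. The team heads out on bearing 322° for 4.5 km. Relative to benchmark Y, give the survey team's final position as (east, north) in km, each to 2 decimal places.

Leg 1 (322°, 4.5 km): east 4.5 sin 322° = -2.77, north 4.5 cos 322° = 3.55
Summing: -2.77 km east, 3.55 km north → (-2.77, 3.55).

(-2.77, 3.55)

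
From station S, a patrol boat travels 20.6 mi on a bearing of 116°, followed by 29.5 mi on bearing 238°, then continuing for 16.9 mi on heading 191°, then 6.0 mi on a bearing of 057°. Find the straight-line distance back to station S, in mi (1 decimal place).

38.3 mi

Leg 1 (116°, 20.6 mi): east 20.6 sin 116° = 18.52, north 20.6 cos 116° = -9.03
Leg 2 (238°, 29.5 mi): east 29.5 sin 238° = -25.02, north 29.5 cos 238° = -15.63
Leg 3 (191°, 16.9 mi): east 16.9 sin 191° = -3.22, north 16.9 cos 191° = -16.59
Leg 4 (057°, 6.0 mi): east 6.0 sin 57° = 5.03, north 6.0 cos 57° = 3.27
Net: -4.69 east, -37.98 north. Distance = √((-4.69)² + (-37.98)²) = 38.274 mi.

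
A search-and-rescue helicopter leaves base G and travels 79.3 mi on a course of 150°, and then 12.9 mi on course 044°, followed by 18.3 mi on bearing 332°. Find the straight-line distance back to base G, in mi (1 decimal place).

58.9 mi

Leg 1 (150°, 79.3 mi): east 79.3 sin 150° = 39.65, north 79.3 cos 150° = -68.68
Leg 2 (044°, 12.9 mi): east 12.9 sin 44° = 8.96, north 12.9 cos 44° = 9.28
Leg 3 (332°, 18.3 mi): east 18.3 sin 332° = -8.59, north 18.3 cos 332° = 16.16
Net: 40.02 east, -43.24 north. Distance = √((40.02)² + (-43.24)²) = 58.916 mi.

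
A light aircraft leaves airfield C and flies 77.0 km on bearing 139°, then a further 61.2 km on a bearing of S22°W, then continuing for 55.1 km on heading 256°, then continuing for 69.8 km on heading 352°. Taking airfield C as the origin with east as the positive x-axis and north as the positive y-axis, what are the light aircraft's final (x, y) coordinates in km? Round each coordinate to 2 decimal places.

(-35.59, -59.07)

Leg 1 (139°, 77.0 km): east 77.0 sin 139° = 50.52, north 77.0 cos 139° = -58.11
Leg 2 (S22°W, 61.2 km): east 61.2 sin 202° = -22.93, north 61.2 cos 202° = -56.74
Leg 3 (256°, 55.1 km): east 55.1 sin 256° = -53.46, north 55.1 cos 256° = -13.33
Leg 4 (352°, 69.8 km): east 69.8 sin 352° = -9.71, north 69.8 cos 352° = 69.12
Summing: -35.59 km east, -59.07 km north → (-35.59, -59.07).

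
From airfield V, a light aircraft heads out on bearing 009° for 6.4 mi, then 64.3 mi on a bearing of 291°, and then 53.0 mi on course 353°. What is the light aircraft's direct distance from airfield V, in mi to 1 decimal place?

104.9 mi

Leg 1 (009°, 6.4 mi): east 6.4 sin 9° = 1.00, north 6.4 cos 9° = 6.32
Leg 2 (291°, 64.3 mi): east 64.3 sin 291° = -60.03, north 64.3 cos 291° = 23.04
Leg 3 (353°, 53.0 mi): east 53.0 sin 353° = -6.46, north 53.0 cos 353° = 52.60
Net: -65.49 east, 81.97 north. Distance = √((-65.49)² + (81.97)²) = 104.917 mi.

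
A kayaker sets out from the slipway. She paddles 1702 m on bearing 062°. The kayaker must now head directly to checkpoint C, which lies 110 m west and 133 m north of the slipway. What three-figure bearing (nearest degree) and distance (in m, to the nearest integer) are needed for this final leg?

248°, 1745 m

Leg 1 (062°, 1702 m): east 1702 sin 62° = 1502.78, north 1702 cos 62° = 799.04
Current position: (1502.78, 799.04). Target: (-110, 133). Remaining: Δeast = -1612.78, Δnorth = -666.04.
Bearing = atan2(-1612.78, -666.04) mod 360° = 247.56°; distance = √((-1612.78)² + (-666.04)²) = 1744.895 m.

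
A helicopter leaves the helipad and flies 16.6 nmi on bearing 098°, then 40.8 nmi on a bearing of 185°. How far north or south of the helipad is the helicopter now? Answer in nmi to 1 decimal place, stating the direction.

43.0 nmi south

Leg 1 (098°, 16.6 nmi): east 16.6 sin 98° = 16.44, north 16.6 cos 98° = -2.31
Leg 2 (185°, 40.8 nmi): east 40.8 sin 185° = -3.56, north 40.8 cos 185° = -40.64
Net north component: -42.96 nmi.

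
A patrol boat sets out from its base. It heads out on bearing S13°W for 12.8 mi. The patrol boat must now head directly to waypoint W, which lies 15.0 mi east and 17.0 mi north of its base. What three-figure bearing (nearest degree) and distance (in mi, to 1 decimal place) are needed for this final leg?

Leg 1 (S13°W, 12.8 mi): east 12.8 sin 193° = -2.88, north 12.8 cos 193° = -12.47
Current position: (-2.88, -12.47). Target: (15.0, 17.0). Remaining: Δeast = 17.88, Δnorth = 29.47.
Bearing = atan2(17.88, 29.47) mod 360° = 31.24°; distance = √((17.88)² + (29.47)²) = 34.471 mi.

031°, 34.5 mi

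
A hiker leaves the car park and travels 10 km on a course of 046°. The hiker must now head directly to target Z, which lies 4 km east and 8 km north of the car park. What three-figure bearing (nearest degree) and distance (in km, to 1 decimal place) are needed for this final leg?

Leg 1 (046°, 10 km): east 10 sin 46° = 7.19, north 10 cos 46° = 6.95
Current position: (7.19, 6.95). Target: (4, 8). Remaining: Δeast = -3.19, Δnorth = 1.05.
Bearing = atan2(-3.19, 1.05) mod 360° = 288.26°; distance = √((-3.19)² + (1.05)²) = 3.363 km.

288°, 3.4 km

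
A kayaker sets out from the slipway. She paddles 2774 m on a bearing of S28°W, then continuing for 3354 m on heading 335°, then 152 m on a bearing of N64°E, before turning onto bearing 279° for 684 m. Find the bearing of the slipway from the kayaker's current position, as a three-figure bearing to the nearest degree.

103°

Leg 1 (S28°W, 2774 m): east 2774 sin 208° = -1302.31, north 2774 cos 208° = -2449.30
Leg 2 (335°, 3354 m): east 3354 sin 335° = -1417.46, north 3354 cos 335° = 3039.76
Leg 3 (N64°E, 152 m): east 152 sin 64° = 136.62, north 152 cos 64° = 66.63
Leg 4 (279°, 684 m): east 684 sin 279° = -675.58, north 684 cos 279° = 107.00
Net displacement: -3258.74 east, 764.09 north. Direction back to start is (3258.74, -764.09): bearing = atan2(3258.74, -764.09) mod 360° = 103.20° ≈ 103°.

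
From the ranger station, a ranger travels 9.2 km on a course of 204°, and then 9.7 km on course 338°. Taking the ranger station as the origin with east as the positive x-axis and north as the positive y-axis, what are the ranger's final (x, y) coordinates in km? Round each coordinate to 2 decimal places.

Leg 1 (204°, 9.2 km): east 9.2 sin 204° = -3.74, north 9.2 cos 204° = -8.40
Leg 2 (338°, 9.7 km): east 9.7 sin 338° = -3.63, north 9.7 cos 338° = 8.99
Summing: -7.38 km east, 0.59 km north → (-7.38, 0.59).

(-7.38, 0.59)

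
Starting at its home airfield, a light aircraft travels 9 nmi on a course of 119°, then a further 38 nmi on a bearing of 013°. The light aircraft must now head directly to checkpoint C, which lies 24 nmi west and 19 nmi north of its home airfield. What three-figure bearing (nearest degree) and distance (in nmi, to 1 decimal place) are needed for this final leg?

251°, 42.7 nmi

Leg 1 (119°, 9 nmi): east 9 sin 119° = 7.87, north 9 cos 119° = -4.36
Leg 2 (013°, 38 nmi): east 38 sin 13° = 8.55, north 38 cos 13° = 37.03
Current position: (16.42, 32.66). Target: (-24, 19). Remaining: Δeast = -40.42, Δnorth = -13.66.
Bearing = atan2(-40.42, -13.66) mod 360° = 251.32°; distance = √((-40.42)² + (-13.66)²) = 42.666 nmi.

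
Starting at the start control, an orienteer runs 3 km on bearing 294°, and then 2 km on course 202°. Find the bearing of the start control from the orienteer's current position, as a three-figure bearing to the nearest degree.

Leg 1 (294°, 3 km): east 3 sin 294° = -2.74, north 3 cos 294° = 1.22
Leg 2 (202°, 2 km): east 2 sin 202° = -0.75, north 2 cos 202° = -1.85
Net displacement: -3.49 east, -0.63 north. Direction back to start is (3.49, 0.63): bearing = atan2(3.49, 0.63) mod 360° = 79.70° ≈ 080°.

080°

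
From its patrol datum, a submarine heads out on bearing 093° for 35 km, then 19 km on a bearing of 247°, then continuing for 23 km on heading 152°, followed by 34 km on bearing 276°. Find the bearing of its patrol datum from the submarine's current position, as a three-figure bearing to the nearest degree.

Leg 1 (093°, 35 km): east 35 sin 93° = 34.95, north 35 cos 93° = -1.83
Leg 2 (247°, 19 km): east 19 sin 247° = -17.49, north 19 cos 247° = -7.42
Leg 3 (152°, 23 km): east 23 sin 152° = 10.80, north 23 cos 152° = -20.31
Leg 4 (276°, 34 km): east 34 sin 276° = -33.81, north 34 cos 276° = 3.55
Net displacement: -5.55 east, -26.01 north. Direction back to start is (5.55, 26.01): bearing = atan2(5.55, 26.01) mod 360° = 12.05° ≈ 012°.

012°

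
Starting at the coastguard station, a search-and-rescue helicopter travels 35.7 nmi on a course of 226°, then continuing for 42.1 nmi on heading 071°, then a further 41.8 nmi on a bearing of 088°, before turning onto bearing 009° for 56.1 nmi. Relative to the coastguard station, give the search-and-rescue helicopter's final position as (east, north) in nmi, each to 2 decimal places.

Leg 1 (226°, 35.7 nmi): east 35.7 sin 226° = -25.68, north 35.7 cos 226° = -24.80
Leg 2 (071°, 42.1 nmi): east 42.1 sin 71° = 39.81, north 42.1 cos 71° = 13.71
Leg 3 (088°, 41.8 nmi): east 41.8 sin 88° = 41.77, north 41.8 cos 88° = 1.46
Leg 4 (009°, 56.1 nmi): east 56.1 sin 9° = 8.78, north 56.1 cos 9° = 55.41
Summing: 64.68 nmi east, 45.78 nmi north → (64.68, 45.78).

(64.68, 45.78)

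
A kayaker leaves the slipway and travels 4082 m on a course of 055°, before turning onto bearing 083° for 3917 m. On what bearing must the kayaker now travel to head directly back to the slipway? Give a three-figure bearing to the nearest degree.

Leg 1 (055°, 4082 m): east 4082 sin 55° = 3343.78, north 4082 cos 55° = 2341.34
Leg 2 (083°, 3917 m): east 3917 sin 83° = 3887.80, north 3917 cos 83° = 477.36
Net displacement: 7231.58 east, 2818.70 north. Direction back to start is (-7231.58, -2818.70): bearing = atan2(-7231.58, -2818.70) mod 360° = 248.71° ≈ 249°.

249°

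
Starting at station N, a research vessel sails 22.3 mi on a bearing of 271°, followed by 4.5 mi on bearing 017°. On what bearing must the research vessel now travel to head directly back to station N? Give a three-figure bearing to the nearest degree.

103°

Leg 1 (271°, 22.3 mi): east 22.3 sin 271° = -22.30, north 22.3 cos 271° = 0.39
Leg 2 (017°, 4.5 mi): east 4.5 sin 17° = 1.32, north 4.5 cos 17° = 4.30
Net displacement: -20.98 east, 4.69 north. Direction back to start is (20.98, -4.69): bearing = atan2(20.98, -4.69) mod 360° = 102.61° ≈ 103°.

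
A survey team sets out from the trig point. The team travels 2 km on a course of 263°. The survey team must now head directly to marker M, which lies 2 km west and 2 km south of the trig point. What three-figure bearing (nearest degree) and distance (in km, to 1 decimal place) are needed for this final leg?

Leg 1 (263°, 2 km): east 2 sin 263° = -1.99, north 2 cos 263° = -0.24
Current position: (-1.99, -0.24). Target: (-2, -2). Remaining: Δeast = -0.01, Δnorth = -1.76.
Bearing = atan2(-0.01, -1.76) mod 360° = 180.49°; distance = √((-0.01)² + (-1.76)²) = 1.756 km.

180°, 1.8 km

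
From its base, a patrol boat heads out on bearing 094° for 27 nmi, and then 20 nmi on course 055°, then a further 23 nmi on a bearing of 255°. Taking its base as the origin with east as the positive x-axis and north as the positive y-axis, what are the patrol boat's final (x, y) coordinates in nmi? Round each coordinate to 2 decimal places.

(21.10, 3.64)

Leg 1 (094°, 27 nmi): east 27 sin 94° = 26.93, north 27 cos 94° = -1.88
Leg 2 (055°, 20 nmi): east 20 sin 55° = 16.38, north 20 cos 55° = 11.47
Leg 3 (255°, 23 nmi): east 23 sin 255° = -22.22, north 23 cos 255° = -5.95
Summing: 21.10 nmi east, 3.64 nmi north → (21.10, 3.64).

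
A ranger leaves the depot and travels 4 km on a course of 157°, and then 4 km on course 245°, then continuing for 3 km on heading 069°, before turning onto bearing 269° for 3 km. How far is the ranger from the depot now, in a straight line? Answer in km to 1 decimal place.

Leg 1 (157°, 4 km): east 4 sin 157° = 1.56, north 4 cos 157° = -3.68
Leg 2 (245°, 4 km): east 4 sin 245° = -3.63, north 4 cos 245° = -1.69
Leg 3 (069°, 3 km): east 3 sin 69° = 2.80, north 3 cos 69° = 1.08
Leg 4 (269°, 3 km): east 3 sin 269° = -3.00, north 3 cos 269° = -0.05
Net: -2.26 east, -4.35 north. Distance = √((-2.26)² + (-4.35)²) = 4.902 km.

4.9 km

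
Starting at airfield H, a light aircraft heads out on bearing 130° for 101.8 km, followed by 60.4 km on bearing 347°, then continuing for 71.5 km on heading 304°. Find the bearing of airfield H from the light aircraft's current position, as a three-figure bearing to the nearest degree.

Leg 1 (130°, 101.8 km): east 101.8 sin 130° = 77.98, north 101.8 cos 130° = -65.44
Leg 2 (347°, 60.4 km): east 60.4 sin 347° = -13.59, north 60.4 cos 347° = 58.85
Leg 3 (304°, 71.5 km): east 71.5 sin 304° = -59.28, north 71.5 cos 304° = 39.98
Net displacement: 5.12 east, 33.40 north. Direction back to start is (-5.12, -33.40): bearing = atan2(-5.12, -33.40) mod 360° = 188.72° ≈ 189°.

189°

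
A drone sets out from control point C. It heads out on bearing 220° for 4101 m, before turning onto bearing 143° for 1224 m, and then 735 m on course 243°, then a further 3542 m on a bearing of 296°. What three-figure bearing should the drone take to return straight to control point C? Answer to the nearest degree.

063°

Leg 1 (220°, 4101 m): east 4101 sin 220° = -2636.07, north 4101 cos 220° = -3141.55
Leg 2 (143°, 1224 m): east 1224 sin 143° = 736.62, north 1224 cos 143° = -977.53
Leg 3 (243°, 735 m): east 735 sin 243° = -654.89, north 735 cos 243° = -333.68
Leg 4 (296°, 3542 m): east 3542 sin 296° = -3183.53, north 3542 cos 296° = 1552.71
Net displacement: -5737.87 east, -2900.05 north. Direction back to start is (5737.87, 2900.05): bearing = atan2(5737.87, 2900.05) mod 360° = 63.19° ≈ 063°.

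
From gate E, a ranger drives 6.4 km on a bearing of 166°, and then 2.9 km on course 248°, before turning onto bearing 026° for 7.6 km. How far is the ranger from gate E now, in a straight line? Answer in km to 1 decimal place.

2.2 km

Leg 1 (166°, 6.4 km): east 6.4 sin 166° = 1.55, north 6.4 cos 166° = -6.21
Leg 2 (248°, 2.9 km): east 2.9 sin 248° = -2.69, north 2.9 cos 248° = -1.09
Leg 3 (026°, 7.6 km): east 7.6 sin 26° = 3.33, north 7.6 cos 26° = 6.83
Net: 2.19 east, -0.47 north. Distance = √((2.19)² + (-0.47)²) = 2.240 km.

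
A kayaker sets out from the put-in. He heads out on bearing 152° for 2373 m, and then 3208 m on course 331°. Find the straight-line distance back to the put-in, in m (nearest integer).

Leg 1 (152°, 2373 m): east 2373 sin 152° = 1114.06, north 2373 cos 152° = -2095.23
Leg 2 (331°, 3208 m): east 3208 sin 331° = -1555.27, north 3208 cos 331° = 2805.78
Net: -441.21 east, 710.55 north. Distance = √((-441.21)² + (710.55)²) = 836.387 m.

836 m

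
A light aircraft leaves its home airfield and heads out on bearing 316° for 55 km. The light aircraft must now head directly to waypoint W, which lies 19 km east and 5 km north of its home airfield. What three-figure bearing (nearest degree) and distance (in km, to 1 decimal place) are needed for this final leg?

121°, 66.8 km

Leg 1 (316°, 55 km): east 55 sin 316° = -38.21, north 55 cos 316° = 39.56
Current position: (-38.21, 39.56). Target: (19, 5). Remaining: Δeast = 57.21, Δnorth = -34.56.
Bearing = atan2(57.21, -34.56) mod 360° = 121.14°; distance = √((57.21)² + (-34.56)²) = 66.837 km.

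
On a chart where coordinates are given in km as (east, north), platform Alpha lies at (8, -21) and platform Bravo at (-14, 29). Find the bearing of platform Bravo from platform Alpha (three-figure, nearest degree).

Δeast = -14 − 8 = -22.00; Δnorth = 29 − -21 = 50.00.
Bearing = atan2(Δeast, Δnorth) mod 360° = 336.25° ≈ 336°.

336°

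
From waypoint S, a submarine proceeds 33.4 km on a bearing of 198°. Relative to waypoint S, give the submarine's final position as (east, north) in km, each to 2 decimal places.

(-10.32, -31.77)

Leg 1 (198°, 33.4 km): east 33.4 sin 198° = -10.32, north 33.4 cos 198° = -31.77
Summing: -10.32 km east, -31.77 km north → (-10.32, -31.77).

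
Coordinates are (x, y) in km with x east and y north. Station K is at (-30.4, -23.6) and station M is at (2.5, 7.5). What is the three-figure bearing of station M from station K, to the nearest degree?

Δeast = 2.5 − -30.4 = 32.90; Δnorth = 7.5 − -23.6 = 31.10.
Bearing = atan2(Δeast, Δnorth) mod 360° = 46.61° ≈ 047°.

047°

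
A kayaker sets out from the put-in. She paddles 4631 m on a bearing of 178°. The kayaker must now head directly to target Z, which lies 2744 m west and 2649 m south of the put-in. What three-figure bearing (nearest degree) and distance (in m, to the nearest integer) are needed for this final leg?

304°, 3516 m

Leg 1 (178°, 4631 m): east 4631 sin 178° = 161.62, north 4631 cos 178° = -4628.18
Current position: (161.62, -4628.18). Target: (-2744, -2649). Remaining: Δeast = -2905.62, Δnorth = 1979.18.
Bearing = atan2(-2905.62, 1979.18) mod 360° = 304.26°; distance = √((-2905.62)² + (1979.18)²) = 3515.647 m.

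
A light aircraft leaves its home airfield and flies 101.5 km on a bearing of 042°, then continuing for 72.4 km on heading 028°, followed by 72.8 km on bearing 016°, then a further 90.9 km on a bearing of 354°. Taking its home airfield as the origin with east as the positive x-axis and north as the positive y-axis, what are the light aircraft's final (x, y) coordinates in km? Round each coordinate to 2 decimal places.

(112.47, 299.74)

Leg 1 (042°, 101.5 km): east 101.5 sin 42° = 67.92, north 101.5 cos 42° = 75.43
Leg 2 (028°, 72.4 km): east 72.4 sin 28° = 33.99, north 72.4 cos 28° = 63.93
Leg 3 (016°, 72.8 km): east 72.8 sin 16° = 20.07, north 72.8 cos 16° = 69.98
Leg 4 (354°, 90.9 km): east 90.9 sin 354° = -9.50, north 90.9 cos 354° = 90.40
Summing: 112.47 km east, 299.74 km north → (112.47, 299.74).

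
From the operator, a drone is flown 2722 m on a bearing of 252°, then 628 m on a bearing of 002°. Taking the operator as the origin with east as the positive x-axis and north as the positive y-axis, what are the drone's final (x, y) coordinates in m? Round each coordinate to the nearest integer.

Leg 1 (252°, 2722 m): east 2722 sin 252° = -2588.78, north 2722 cos 252° = -841.14
Leg 2 (002°, 628 m): east 628 sin 2° = 21.92, north 628 cos 2° = 627.62
Summing: -2566.86 m east, -213.53 m north → (-2567, -214).

(-2567, -214)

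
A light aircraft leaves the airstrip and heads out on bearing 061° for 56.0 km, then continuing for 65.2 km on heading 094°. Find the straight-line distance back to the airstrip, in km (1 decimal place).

116.2 km

Leg 1 (061°, 56.0 km): east 56.0 sin 61° = 48.98, north 56.0 cos 61° = 27.15
Leg 2 (094°, 65.2 km): east 65.2 sin 94° = 65.04, north 65.2 cos 94° = -4.55
Net: 114.02 east, 22.60 north. Distance = √((114.02)² + (22.60)²) = 116.238 km.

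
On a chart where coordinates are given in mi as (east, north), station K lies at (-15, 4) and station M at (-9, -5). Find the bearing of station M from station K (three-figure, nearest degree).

Δeast = -9 − -15 = 6.00; Δnorth = -5 − 4 = -9.00.
Bearing = atan2(Δeast, Δnorth) mod 360° = 146.31° ≈ 146°.

146°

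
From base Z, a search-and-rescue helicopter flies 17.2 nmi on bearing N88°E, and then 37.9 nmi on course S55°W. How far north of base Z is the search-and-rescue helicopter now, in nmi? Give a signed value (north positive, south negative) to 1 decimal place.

Leg 1 (N88°E, 17.2 nmi): east 17.2 sin 88° = 17.19, north 17.2 cos 88° = 0.60
Leg 2 (S55°W, 37.9 nmi): east 37.9 sin 235° = -31.05, north 37.9 cos 235° = -21.74
Net north component: -21.14 nmi.

-21.1 nmi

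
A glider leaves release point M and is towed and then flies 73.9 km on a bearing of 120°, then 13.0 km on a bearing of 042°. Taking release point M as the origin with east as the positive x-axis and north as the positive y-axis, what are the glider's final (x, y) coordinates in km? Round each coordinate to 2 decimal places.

(72.70, -27.29)

Leg 1 (120°, 73.9 km): east 73.9 sin 120° = 64.00, north 73.9 cos 120° = -36.95
Leg 2 (042°, 13.0 km): east 13.0 sin 42° = 8.70, north 13.0 cos 42° = 9.66
Summing: 72.70 km east, -27.29 km north → (72.70, -27.29).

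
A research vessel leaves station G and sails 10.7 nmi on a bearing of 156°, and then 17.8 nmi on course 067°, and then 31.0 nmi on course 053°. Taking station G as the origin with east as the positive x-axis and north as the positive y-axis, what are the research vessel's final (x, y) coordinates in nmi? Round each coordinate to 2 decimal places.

(45.49, 15.84)

Leg 1 (156°, 10.7 nmi): east 10.7 sin 156° = 4.35, north 10.7 cos 156° = -9.77
Leg 2 (067°, 17.8 nmi): east 17.8 sin 67° = 16.38, north 17.8 cos 67° = 6.96
Leg 3 (053°, 31.0 nmi): east 31.0 sin 53° = 24.76, north 31.0 cos 53° = 18.66
Summing: 45.49 nmi east, 15.84 nmi north → (45.49, 15.84).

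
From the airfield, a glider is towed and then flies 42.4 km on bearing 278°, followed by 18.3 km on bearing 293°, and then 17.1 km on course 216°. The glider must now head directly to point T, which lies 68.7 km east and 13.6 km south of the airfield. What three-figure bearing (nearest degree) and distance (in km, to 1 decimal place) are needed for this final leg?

095°, 138.2 km

Leg 1 (278°, 42.4 km): east 42.4 sin 278° = -41.99, north 42.4 cos 278° = 5.90
Leg 2 (293°, 18.3 km): east 18.3 sin 293° = -16.85, north 18.3 cos 293° = 7.15
Leg 3 (216°, 17.1 km): east 17.1 sin 216° = -10.05, north 17.1 cos 216° = -13.83
Current position: (-68.88, -0.78). Target: (68.7, -13.6). Remaining: Δeast = 137.58, Δnorth = -12.82.
Bearing = atan2(137.58, -12.82) mod 360° = 95.32°; distance = √((137.58)² + (-12.82)²) = 138.179 km.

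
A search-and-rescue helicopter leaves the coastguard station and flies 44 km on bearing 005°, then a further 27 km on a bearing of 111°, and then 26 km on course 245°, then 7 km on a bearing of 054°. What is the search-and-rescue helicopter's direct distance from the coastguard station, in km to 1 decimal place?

29.5 km

Leg 1 (005°, 44 km): east 44 sin 5° = 3.83, north 44 cos 5° = 43.83
Leg 2 (111°, 27 km): east 27 sin 111° = 25.21, north 27 cos 111° = -9.68
Leg 3 (245°, 26 km): east 26 sin 245° = -23.56, north 26 cos 245° = -10.99
Leg 4 (054°, 7 km): east 7 sin 54° = 5.66, north 7 cos 54° = 4.11
Net: 11.14 east, 27.28 north. Distance = √((11.14)² + (27.28)²) = 29.470 km.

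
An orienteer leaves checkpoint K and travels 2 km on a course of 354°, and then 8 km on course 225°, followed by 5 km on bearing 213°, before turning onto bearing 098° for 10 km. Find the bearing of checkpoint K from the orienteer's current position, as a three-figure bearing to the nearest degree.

Leg 1 (354°, 2 km): east 2 sin 354° = -0.21, north 2 cos 354° = 1.99
Leg 2 (225°, 8 km): east 8 sin 225° = -5.66, north 8 cos 225° = -5.66
Leg 3 (213°, 5 km): east 5 sin 213° = -2.72, north 5 cos 213° = -4.19
Leg 4 (098°, 10 km): east 10 sin 98° = 9.90, north 10 cos 98° = -1.39
Net displacement: 1.31 east, -9.25 north. Direction back to start is (-1.31, 9.25): bearing = atan2(-1.31, 9.25) mod 360° = 351.92° ≈ 352°.

352°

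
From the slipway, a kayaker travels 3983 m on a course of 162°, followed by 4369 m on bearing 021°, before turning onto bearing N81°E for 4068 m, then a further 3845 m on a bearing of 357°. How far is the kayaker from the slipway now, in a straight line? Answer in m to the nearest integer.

Leg 1 (162°, 3983 m): east 3983 sin 162° = 1230.81, north 3983 cos 162° = -3788.06
Leg 2 (021°, 4369 m): east 4369 sin 21° = 1565.71, north 4369 cos 21° = 4078.81
Leg 3 (N81°E, 4068 m): east 4068 sin 81° = 4017.92, north 4068 cos 81° = 636.38
Leg 4 (357°, 3845 m): east 3845 sin 357° = -201.23, north 3845 cos 357° = 3839.73
Net: 6613.21 east, 4766.86 north. Distance = √((6613.21)² + (4766.86)²) = 8152.146 m.

8152 m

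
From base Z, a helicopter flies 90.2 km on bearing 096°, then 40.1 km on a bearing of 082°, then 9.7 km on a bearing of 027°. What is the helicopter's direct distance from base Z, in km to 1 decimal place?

133.9 km

Leg 1 (096°, 90.2 km): east 90.2 sin 96° = 89.71, north 90.2 cos 96° = -9.43
Leg 2 (082°, 40.1 km): east 40.1 sin 82° = 39.71, north 40.1 cos 82° = 5.58
Leg 3 (027°, 9.7 km): east 9.7 sin 27° = 4.40, north 9.7 cos 27° = 8.64
Net: 133.82 east, 4.80 north. Distance = √((133.82)² + (4.80)²) = 133.905 km.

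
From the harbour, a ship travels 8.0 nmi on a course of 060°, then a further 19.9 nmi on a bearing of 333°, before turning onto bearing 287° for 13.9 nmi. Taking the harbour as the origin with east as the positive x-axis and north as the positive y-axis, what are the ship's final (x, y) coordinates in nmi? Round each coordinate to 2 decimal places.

Leg 1 (060°, 8.0 nmi): east 8.0 sin 60° = 6.93, north 8.0 cos 60° = 4.00
Leg 2 (333°, 19.9 nmi): east 19.9 sin 333° = -9.03, north 19.9 cos 333° = 17.73
Leg 3 (287°, 13.9 nmi): east 13.9 sin 287° = -13.29, north 13.9 cos 287° = 4.06
Summing: -15.40 nmi east, 25.79 nmi north → (-15.40, 25.79).

(-15.40, 25.79)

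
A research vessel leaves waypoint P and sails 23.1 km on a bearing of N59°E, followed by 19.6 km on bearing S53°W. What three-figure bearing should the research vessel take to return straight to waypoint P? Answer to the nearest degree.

269°

Leg 1 (N59°E, 23.1 km): east 23.1 sin 59° = 19.80, north 23.1 cos 59° = 11.90
Leg 2 (S53°W, 19.6 km): east 19.6 sin 233° = -15.65, north 19.6 cos 233° = -11.80
Net displacement: 4.15 east, 0.10 north. Direction back to start is (-4.15, -0.10): bearing = atan2(-4.15, -0.10) mod 360° = 268.59° ≈ 269°.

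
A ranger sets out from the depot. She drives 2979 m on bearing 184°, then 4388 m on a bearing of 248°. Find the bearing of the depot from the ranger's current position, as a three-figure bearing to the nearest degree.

Leg 1 (184°, 2979 m): east 2979 sin 184° = -207.80, north 2979 cos 184° = -2971.74
Leg 2 (248°, 4388 m): east 4388 sin 248° = -4068.48, north 4388 cos 248° = -1643.77
Net displacement: -4276.29 east, -4615.52 north. Direction back to start is (4276.29, 4615.52): bearing = atan2(4276.29, 4615.52) mod 360° = 42.82° ≈ 043°.

043°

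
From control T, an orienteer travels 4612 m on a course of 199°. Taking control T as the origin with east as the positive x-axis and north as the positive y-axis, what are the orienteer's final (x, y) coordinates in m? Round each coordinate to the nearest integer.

Leg 1 (199°, 4612 m): east 4612 sin 199° = -1501.52, north 4612 cos 199° = -4360.73
Summing: -1501.52 m east, -4360.73 m north → (-1502, -4361).

(-1502, -4361)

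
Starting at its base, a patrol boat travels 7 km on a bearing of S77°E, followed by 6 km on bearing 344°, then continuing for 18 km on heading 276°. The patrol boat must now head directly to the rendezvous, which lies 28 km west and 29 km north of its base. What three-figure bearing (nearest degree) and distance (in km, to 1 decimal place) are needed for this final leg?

Leg 1 (S77°E, 7 km): east 7 sin 103° = 6.82, north 7 cos 103° = -1.57
Leg 2 (344°, 6 km): east 6 sin 344° = -1.65, north 6 cos 344° = 5.77
Leg 3 (276°, 18 km): east 18 sin 276° = -17.90, north 18 cos 276° = 1.88
Current position: (-12.73, 6.07). Target: (-28, 29). Remaining: Δeast = -15.27, Δnorth = 22.93.
Bearing = atan2(-15.27, 22.93) mod 360° = 326.34°; distance = √((-15.27)² + (22.93)²) = 27.543 km.

326°, 27.5 km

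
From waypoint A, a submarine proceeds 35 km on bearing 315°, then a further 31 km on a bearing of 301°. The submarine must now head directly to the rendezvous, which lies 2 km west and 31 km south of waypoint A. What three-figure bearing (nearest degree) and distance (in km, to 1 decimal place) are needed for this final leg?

Leg 1 (315°, 35 km): east 35 sin 315° = -24.75, north 35 cos 315° = 24.75
Leg 2 (301°, 31 km): east 31 sin 301° = -26.57, north 31 cos 301° = 15.97
Current position: (-51.32, 40.71). Target: (-2, -31). Remaining: Δeast = 49.32, Δnorth = -71.71.
Bearing = atan2(49.32, -71.71) mod 360° = 145.48°; distance = √((49.32)² + (-71.71)²) = 87.038 km.

145°, 87.0 km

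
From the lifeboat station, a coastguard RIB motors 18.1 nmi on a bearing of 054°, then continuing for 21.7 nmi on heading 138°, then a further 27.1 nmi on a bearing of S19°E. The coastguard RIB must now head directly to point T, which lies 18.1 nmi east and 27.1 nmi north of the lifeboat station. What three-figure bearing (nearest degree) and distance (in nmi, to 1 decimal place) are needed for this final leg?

Leg 1 (054°, 18.1 nmi): east 18.1 sin 54° = 14.64, north 18.1 cos 54° = 10.64
Leg 2 (138°, 21.7 nmi): east 21.7 sin 138° = 14.52, north 21.7 cos 138° = -16.13
Leg 3 (S19°E, 27.1 nmi): east 27.1 sin 161° = 8.82, north 27.1 cos 161° = -25.62
Current position: (37.99, -31.11). Target: (18.1, 27.1). Remaining: Δeast = -19.89, Δnorth = 58.21.
Bearing = atan2(-19.89, 58.21) mod 360° = 341.14°; distance = √((-19.89)² + (58.21)²) = 61.514 nmi.

341°, 61.5 nmi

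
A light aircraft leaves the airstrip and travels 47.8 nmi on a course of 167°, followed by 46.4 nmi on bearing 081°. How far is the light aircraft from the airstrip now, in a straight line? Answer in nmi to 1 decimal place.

Leg 1 (167°, 47.8 nmi): east 47.8 sin 167° = 10.75, north 47.8 cos 167° = -46.57
Leg 2 (081°, 46.4 nmi): east 46.4 sin 81° = 45.83, north 46.4 cos 81° = 7.26
Net: 56.58 east, -39.32 north. Distance = √((56.58)² + (-39.32)²) = 68.900 nmi.

68.9 nmi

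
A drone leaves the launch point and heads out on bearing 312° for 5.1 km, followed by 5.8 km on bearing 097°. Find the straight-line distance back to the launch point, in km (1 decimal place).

3.3 km

Leg 1 (312°, 5.1 km): east 5.1 sin 312° = -3.79, north 5.1 cos 312° = 3.41
Leg 2 (097°, 5.8 km): east 5.8 sin 97° = 5.76, north 5.8 cos 97° = -0.71
Net: 1.97 east, 2.71 north. Distance = √((1.97)² + (2.71)²) = 3.345 km.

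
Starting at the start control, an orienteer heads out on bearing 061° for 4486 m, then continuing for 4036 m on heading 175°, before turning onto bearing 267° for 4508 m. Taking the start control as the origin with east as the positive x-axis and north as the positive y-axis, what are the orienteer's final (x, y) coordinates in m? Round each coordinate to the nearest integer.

(-227, -2082)

Leg 1 (061°, 4486 m): east 4486 sin 61° = 3923.54, north 4486 cos 61° = 2174.86
Leg 2 (175°, 4036 m): east 4036 sin 175° = 351.76, north 4036 cos 175° = -4020.64
Leg 3 (267°, 4508 m): east 4508 sin 267° = -4501.82, north 4508 cos 267° = -235.93
Summing: -226.52 m east, -2081.72 m north → (-227, -2082).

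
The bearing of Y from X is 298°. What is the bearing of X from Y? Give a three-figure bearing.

Back-bearing = 298° − 180° = 118°.

118°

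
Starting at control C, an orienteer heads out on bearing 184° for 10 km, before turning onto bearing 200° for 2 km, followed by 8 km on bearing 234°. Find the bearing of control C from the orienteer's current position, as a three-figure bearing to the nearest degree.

025°

Leg 1 (184°, 10 km): east 10 sin 184° = -0.70, north 10 cos 184° = -9.98
Leg 2 (200°, 2 km): east 2 sin 200° = -0.68, north 2 cos 200° = -1.88
Leg 3 (234°, 8 km): east 8 sin 234° = -6.47, north 8 cos 234° = -4.70
Net displacement: -7.85 east, -16.56 north. Direction back to start is (7.85, 16.56): bearing = atan2(7.85, 16.56) mod 360° = 25.38° ≈ 025°.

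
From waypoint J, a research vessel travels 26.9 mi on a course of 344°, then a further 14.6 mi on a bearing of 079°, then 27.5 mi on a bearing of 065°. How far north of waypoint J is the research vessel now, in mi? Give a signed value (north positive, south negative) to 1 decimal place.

40.3 mi

Leg 1 (344°, 26.9 mi): east 26.9 sin 344° = -7.41, north 26.9 cos 344° = 25.86
Leg 2 (079°, 14.6 mi): east 14.6 sin 79° = 14.33, north 14.6 cos 79° = 2.79
Leg 3 (065°, 27.5 mi): east 27.5 sin 65° = 24.92, north 27.5 cos 65° = 11.62
Net north component: 40.27 mi.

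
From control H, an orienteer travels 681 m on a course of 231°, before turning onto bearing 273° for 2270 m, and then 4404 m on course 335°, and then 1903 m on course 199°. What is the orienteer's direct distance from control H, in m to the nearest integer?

5603 m

Leg 1 (231°, 681 m): east 681 sin 231° = -529.24, north 681 cos 231° = -428.57
Leg 2 (273°, 2270 m): east 2270 sin 273° = -2266.89, north 2270 cos 273° = 118.80
Leg 3 (335°, 4404 m): east 4404 sin 335° = -1861.21, north 4404 cos 335° = 3991.38
Leg 4 (199°, 1903 m): east 1903 sin 199° = -619.56, north 1903 cos 199° = -1799.32
Net: -5276.89 east, 1882.29 north. Distance = √((-5276.89)² + (1882.29)²) = 5602.555 m.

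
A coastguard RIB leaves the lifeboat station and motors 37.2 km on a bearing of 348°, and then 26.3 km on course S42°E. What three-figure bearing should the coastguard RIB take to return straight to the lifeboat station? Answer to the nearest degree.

Leg 1 (348°, 37.2 km): east 37.2 sin 348° = -7.73, north 37.2 cos 348° = 36.39
Leg 2 (S42°E, 26.3 km): east 26.3 sin 138° = 17.60, north 26.3 cos 138° = -19.54
Net displacement: 9.86 east, 16.84 north. Direction back to start is (-9.86, -16.84): bearing = atan2(-9.86, -16.84) mod 360° = 210.36° ≈ 210°.

210°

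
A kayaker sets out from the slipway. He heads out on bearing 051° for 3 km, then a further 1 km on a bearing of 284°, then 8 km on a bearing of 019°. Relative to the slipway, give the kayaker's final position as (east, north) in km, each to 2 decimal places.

(3.97, 9.69)

Leg 1 (051°, 3 km): east 3 sin 51° = 2.33, north 3 cos 51° = 1.89
Leg 2 (284°, 1 km): east 1 sin 284° = -0.97, north 1 cos 284° = 0.24
Leg 3 (019°, 8 km): east 8 sin 19° = 2.60, north 8 cos 19° = 7.56
Summing: 3.97 km east, 9.69 km north → (3.97, 9.69).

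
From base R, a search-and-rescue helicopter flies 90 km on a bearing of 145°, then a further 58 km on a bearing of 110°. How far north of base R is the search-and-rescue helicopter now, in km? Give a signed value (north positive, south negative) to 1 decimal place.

Leg 1 (145°, 90 km): east 90 sin 145° = 51.62, north 90 cos 145° = -73.72
Leg 2 (110°, 58 km): east 58 sin 110° = 54.50, north 58 cos 110° = -19.84
Net north component: -93.56 km.

-93.6 km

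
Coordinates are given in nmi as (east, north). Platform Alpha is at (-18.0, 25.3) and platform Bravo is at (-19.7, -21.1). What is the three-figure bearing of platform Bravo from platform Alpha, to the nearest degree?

Δeast = -19.7 − -18.0 = -1.70; Δnorth = -21.1 − 25.3 = -46.40.
Bearing = atan2(Δeast, Δnorth) mod 360° = 182.10° ≈ 182°.

182°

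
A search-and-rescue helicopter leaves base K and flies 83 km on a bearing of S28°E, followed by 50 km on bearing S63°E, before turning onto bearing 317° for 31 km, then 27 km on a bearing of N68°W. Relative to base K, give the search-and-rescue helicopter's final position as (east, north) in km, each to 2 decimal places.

Leg 1 (S28°E, 83 km): east 83 sin 152° = 38.97, north 83 cos 152° = -73.28
Leg 2 (S63°E, 50 km): east 50 sin 117° = 44.55, north 50 cos 117° = -22.70
Leg 3 (317°, 31 km): east 31 sin 317° = -21.14, north 31 cos 317° = 22.67
Leg 4 (N68°W, 27 km): east 27 sin 292° = -25.03, north 27 cos 292° = 10.11
Summing: 37.34 km east, -63.20 km north → (37.34, -63.20).

(37.34, -63.20)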